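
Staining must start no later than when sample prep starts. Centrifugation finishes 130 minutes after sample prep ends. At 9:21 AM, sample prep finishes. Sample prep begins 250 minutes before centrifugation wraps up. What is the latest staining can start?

7:21 AM

Centrifugation ends at 9:21 AM + 130 min = 11:31 AM.
Sample prep starts at 11:31 AM − 250 min = 7:21 AM.
Staining is bounded by sample prep, so the latest it can start is 7:21 AM.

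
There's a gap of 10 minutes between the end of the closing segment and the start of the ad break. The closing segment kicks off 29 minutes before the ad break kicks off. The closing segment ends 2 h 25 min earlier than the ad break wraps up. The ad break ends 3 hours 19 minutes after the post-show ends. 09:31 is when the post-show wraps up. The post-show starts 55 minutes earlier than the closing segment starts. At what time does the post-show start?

09:11

The ad break ends at 09:31 + 199 min = 12:50.
The closing segment ends at 12:50 − 145 min = 10:25.
The ad break starts at 10:25 + 10 min = 10:35.
The closing segment starts at 10:35 − 29 min = 10:06.
The post-show starts at 10:06 − 55 min = 09:11.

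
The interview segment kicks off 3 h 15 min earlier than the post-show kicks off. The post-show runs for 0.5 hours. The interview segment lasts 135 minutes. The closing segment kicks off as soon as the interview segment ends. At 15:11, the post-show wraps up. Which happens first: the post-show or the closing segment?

the closing segment

The post-show starts at 15:11 − 30 min = 14:41.
The interview segment starts at 14:41 − 195 min = 11:26.
The interview segment ends at 11:26 + 135 min = 13:41.
So the closing segment starts at 13:41.
The post-show starts at 14:41 and the closing segment starts at 13:41, so the closing segment is first.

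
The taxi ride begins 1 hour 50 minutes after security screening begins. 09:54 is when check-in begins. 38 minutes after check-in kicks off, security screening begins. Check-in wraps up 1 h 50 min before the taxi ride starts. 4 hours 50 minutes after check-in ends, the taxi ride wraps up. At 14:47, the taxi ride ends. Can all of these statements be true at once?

Security screening starts at 09:54 + 38 min = 10:32.
The taxi ride starts at 10:32 + 110 min = 12:22.
Check-in ends at 12:22 − 110 min = 10:32.
The taxi ride ends at 10:32 + 290 min = 15:22.
But the taxi ride is also said to end at 14:47 — a 35-minute conflict.

No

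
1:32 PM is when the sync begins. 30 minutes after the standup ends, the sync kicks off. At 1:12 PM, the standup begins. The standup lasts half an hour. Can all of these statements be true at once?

No

The standup ends at 1:12 PM + 30 min = 1:42 PM.
The sync starts at 1:42 PM + 30 min = 2:12 PM.
But the sync is also said to start at 1:32 PM — a 40-minute conflict.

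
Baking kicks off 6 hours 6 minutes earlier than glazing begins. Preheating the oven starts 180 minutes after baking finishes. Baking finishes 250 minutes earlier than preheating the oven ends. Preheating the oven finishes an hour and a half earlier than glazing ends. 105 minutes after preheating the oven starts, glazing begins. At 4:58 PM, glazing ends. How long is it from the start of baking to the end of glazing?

Preheating the oven ends at 4:58 PM − 90 min = 3:28 PM.
Baking ends at 3:28 PM − 250 min = 11:18 AM.
Preheating the oven starts at 11:18 AM + 180 min = 2:18 PM.
Glazing starts at 2:18 PM + 105 min = 4:03 PM.
Baking starts at 4:03 PM − 366 min = 9:57 AM.
From 9:57 AM to 4:58 PM is 421 minutes.

421 minutes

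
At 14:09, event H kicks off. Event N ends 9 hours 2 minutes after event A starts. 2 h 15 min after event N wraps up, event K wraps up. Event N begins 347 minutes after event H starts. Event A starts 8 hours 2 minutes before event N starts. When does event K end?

23:11

Event N starts at 14:09 + 347 min = 19:56.
Event A starts at 19:56 − 482 min = 11:54.
Event N ends at 11:54 + 542 min = 20:56.
Event K ends at 20:56 + 135 min = 23:11.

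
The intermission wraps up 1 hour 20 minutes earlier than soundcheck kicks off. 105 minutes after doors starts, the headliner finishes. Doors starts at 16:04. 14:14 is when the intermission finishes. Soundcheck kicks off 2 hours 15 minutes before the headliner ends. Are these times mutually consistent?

The headliner ends at 16:04 + 105 min = 17:49.
Soundcheck starts at 17:49 − 135 min = 15:34.
The intermission ends at 15:34 − 80 min = 14:14.
That matches the stated 14:14, so the schedule is consistent.

Yes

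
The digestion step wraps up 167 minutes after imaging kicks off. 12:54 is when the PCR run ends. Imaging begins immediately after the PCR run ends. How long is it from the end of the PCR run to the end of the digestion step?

2 hours 47 minutes

Imaging starts at 12:54.
The digestion step ends at 12:54 + 167 min = 15:41.
From 12:54 to 15:41 is 2 hours 47 minutes.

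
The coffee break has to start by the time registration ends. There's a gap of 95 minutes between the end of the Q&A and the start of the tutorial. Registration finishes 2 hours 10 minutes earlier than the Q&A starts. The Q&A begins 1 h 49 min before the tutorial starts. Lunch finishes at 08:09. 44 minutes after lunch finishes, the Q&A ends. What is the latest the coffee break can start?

06:29

The Q&A ends at 08:09 + 44 min = 08:53.
The tutorial starts at 08:53 + 95 min = 10:28.
The Q&A starts at 10:28 − 109 min = 08:39.
Registration ends at 08:39 − 130 min = 06:29.
The coffee break is bounded by registration, so the latest it can start is 06:29.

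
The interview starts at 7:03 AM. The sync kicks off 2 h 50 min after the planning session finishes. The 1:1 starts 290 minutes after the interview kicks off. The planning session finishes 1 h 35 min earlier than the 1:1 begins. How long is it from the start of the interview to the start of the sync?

6 hours 5 minutes

The 1:1 starts at 7:03 AM + 290 min = 11:53 AM.
The planning session ends at 11:53 AM − 95 min = 10:18 AM.
The sync starts at 10:18 AM + 170 min = 1:08 PM.
From 7:03 AM to 1:08 PM is 6 hours 5 minutes.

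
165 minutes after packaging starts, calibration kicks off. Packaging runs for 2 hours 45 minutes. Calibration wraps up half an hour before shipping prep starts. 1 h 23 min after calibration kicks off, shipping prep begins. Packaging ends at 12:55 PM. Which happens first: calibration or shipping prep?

calibration

Packaging starts at 12:55 PM − 165 min = 10:10 AM.
Calibration starts at 10:10 AM + 165 min = 12:55 PM.
Shipping prep starts at 12:55 PM + 83 min = 2:18 PM.
Calibration starts at 12:55 PM and shipping prep starts at 2:18 PM, so calibration is first.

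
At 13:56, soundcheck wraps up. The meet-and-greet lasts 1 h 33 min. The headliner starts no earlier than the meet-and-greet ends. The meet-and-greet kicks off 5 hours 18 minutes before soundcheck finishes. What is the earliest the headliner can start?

The meet-and-greet starts at 13:56 − 318 min = 08:38.
The meet-and-greet ends at 08:38 + 93 min = 10:11.
The headliner is bounded by the meet-and-greet, so the earliest it can start is 10:11.

10:11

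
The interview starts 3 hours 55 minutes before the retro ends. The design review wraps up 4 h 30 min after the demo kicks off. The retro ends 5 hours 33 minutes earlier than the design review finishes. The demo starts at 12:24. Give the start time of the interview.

The design review ends at 12:24 + 270 min = 16:54.
The retro ends at 16:54 − 333 min = 11:21.
The interview starts at 11:21 − 235 min = 07:26.

07:26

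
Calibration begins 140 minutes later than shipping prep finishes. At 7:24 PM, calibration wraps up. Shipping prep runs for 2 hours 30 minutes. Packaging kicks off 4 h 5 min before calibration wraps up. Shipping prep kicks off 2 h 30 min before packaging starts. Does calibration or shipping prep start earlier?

Packaging starts at 7:24 PM − 245 min = 3:19 PM.
Shipping prep starts at 3:19 PM − 150 min = 12:49 PM.
Shipping prep ends at 12:49 PM + 150 min = 3:19 PM.
Calibration starts at 3:19 PM + 140 min = 5:39 PM.
Calibration starts at 5:39 PM and shipping prep starts at 12:49 PM, so shipping prep is first.

shipping prep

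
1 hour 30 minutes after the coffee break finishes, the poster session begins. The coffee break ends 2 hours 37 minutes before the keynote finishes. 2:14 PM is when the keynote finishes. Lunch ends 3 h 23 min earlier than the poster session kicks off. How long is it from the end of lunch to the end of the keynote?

4 hours 30 minutes

The coffee break ends at 2:14 PM − 157 min = 11:37 AM.
The poster session starts at 11:37 AM + 90 min = 1:07 PM.
Lunch ends at 1:07 PM − 203 min = 9:44 AM.
From 9:44 AM to 2:14 PM is 4 hours 30 minutes.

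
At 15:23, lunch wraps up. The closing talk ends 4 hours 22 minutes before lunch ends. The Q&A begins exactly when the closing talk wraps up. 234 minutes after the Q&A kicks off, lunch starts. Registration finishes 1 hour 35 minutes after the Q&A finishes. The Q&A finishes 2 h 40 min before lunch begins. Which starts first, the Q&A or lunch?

The closing talk ends at 15:23 − 262 min = 11:01.
So the Q&A starts at 11:01.
Lunch starts at 11:01 + 234 min = 14:55.
The Q&A starts at 11:01 and lunch starts at 14:55, so the Q&A is first.

the Q&A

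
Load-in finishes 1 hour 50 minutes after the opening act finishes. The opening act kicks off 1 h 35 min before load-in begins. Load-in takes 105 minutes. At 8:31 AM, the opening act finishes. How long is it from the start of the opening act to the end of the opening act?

Load-in ends at 8:31 AM + 110 min = 10:21 AM.
Load-in starts at 10:21 AM − 105 min = 8:36 AM.
The opening act starts at 8:36 AM − 95 min = 7:01 AM.
From 7:01 AM to 8:31 AM is 1 hour 30 minutes.

1 hour 30 minutes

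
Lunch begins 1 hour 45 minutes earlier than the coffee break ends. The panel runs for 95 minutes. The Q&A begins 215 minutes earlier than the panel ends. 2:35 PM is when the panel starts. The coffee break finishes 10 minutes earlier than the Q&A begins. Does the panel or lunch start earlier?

lunch

The panel ends at 2:35 PM + 95 min = 4:10 PM.
The Q&A starts at 4:10 PM − 215 min = 12:35 PM.
The coffee break ends at 12:35 PM − 10 min = 12:25 PM.
Lunch starts at 12:25 PM − 105 min = 10:40 AM.
The panel starts at 2:35 PM and lunch starts at 10:40 AM, so lunch is first.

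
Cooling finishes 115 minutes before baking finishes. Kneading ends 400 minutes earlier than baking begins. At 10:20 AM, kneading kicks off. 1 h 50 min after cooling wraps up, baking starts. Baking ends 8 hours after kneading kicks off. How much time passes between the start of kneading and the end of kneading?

Baking ends at 10:20 AM + 480 min = 6:20 PM.
Cooling ends at 6:20 PM − 115 min = 4:25 PM.
Baking starts at 4:25 PM + 110 min = 6:15 PM.
Kneading ends at 6:15 PM − 400 min = 11:35 AM.
From 10:20 AM to 11:35 AM is 1 hour 15 minutes.

1 hour 15 minutes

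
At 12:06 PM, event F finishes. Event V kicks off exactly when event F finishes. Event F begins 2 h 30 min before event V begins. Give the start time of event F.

Event V starts at 12:06 PM.
Event F starts at 12:06 PM − 150 min = 9:36 AM.

9:36 AM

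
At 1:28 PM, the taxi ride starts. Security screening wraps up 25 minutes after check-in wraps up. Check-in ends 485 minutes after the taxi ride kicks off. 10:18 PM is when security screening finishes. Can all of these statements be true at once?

No

Check-in ends at 1:28 PM + 485 min = 9:33 PM.
Security screening ends at 9:33 PM + 25 min = 9:58 PM.
But security screening is also said to end at 10:18 PM — a 20-minute conflict.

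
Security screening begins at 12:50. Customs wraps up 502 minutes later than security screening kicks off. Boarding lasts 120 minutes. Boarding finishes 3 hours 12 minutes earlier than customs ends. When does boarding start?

Customs ends at 12:50 + 502 min = 21:12.
Boarding ends at 21:12 − 192 min = 18:00.
Boarding starts at 18:00 − 120 min = 16:00.

16:00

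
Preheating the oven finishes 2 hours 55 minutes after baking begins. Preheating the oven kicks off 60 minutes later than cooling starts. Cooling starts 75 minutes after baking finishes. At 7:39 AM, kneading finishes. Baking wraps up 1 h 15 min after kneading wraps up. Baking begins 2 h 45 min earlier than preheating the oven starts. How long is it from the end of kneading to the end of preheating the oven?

3 h 40 min

Baking ends at 7:39 AM + 75 min = 8:54 AM.
Cooling starts at 8:54 AM + 75 min = 10:09 AM.
Preheating the oven starts at 10:09 AM + 60 min = 11:09 AM.
Baking starts at 11:09 AM − 165 min = 8:24 AM.
Preheating the oven ends at 8:24 AM + 175 min = 11:19 AM.
From 7:39 AM to 11:19 AM is 3 h 40 min.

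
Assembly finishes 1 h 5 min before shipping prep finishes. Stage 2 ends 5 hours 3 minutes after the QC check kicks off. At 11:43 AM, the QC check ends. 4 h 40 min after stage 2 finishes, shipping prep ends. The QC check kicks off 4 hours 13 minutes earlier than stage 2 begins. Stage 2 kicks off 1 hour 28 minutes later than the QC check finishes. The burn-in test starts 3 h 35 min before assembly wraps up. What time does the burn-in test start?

Stage 2 starts at 11:43 AM + 88 min = 1:11 PM.
The QC check starts at 1:11 PM − 253 min = 8:58 AM.
Stage 2 ends at 8:58 AM + 303 min = 2:01 PM.
Shipping prep ends at 2:01 PM + 280 min = 6:41 PM.
Assembly ends at 6:41 PM − 65 min = 5:36 PM.
The burn-in test starts at 5:36 PM − 215 min = 2:01 PM.

2:01 PM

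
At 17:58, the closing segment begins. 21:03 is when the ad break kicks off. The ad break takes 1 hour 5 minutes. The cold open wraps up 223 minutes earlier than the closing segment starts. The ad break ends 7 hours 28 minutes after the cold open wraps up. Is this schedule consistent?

No

The cold open ends at 17:58 − 223 min = 14:15.
The ad break ends at 14:15 + 448 min = 21:43.
The ad break starts at 21:43 − 65 min = 20:38.
But the ad break is also said to start at 21:03 — a 25-minute conflict.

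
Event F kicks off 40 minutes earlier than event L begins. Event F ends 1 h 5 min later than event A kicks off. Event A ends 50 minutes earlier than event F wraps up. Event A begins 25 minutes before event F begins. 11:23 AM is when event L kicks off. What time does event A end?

10:33 AM

Event F starts at 11:23 AM − 40 min = 10:43 AM.
Event A starts at 10:43 AM − 25 min = 10:18 AM.
Event F ends at 10:18 AM + 65 min = 11:23 AM.
Event A ends at 11:23 AM − 50 min = 10:33 AM.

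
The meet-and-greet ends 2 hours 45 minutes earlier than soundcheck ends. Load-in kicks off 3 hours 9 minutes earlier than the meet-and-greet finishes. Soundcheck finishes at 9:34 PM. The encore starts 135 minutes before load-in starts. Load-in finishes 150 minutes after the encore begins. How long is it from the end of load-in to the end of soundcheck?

5 h 39 min

The meet-and-greet ends at 9:34 PM − 165 min = 6:49 PM.
Load-in starts at 6:49 PM − 189 min = 3:40 PM.
The encore starts at 3:40 PM − 135 min = 1:25 PM.
Load-in ends at 1:25 PM + 150 min = 3:55 PM.
From 3:55 PM to 9:34 PM is 5 h 39 min.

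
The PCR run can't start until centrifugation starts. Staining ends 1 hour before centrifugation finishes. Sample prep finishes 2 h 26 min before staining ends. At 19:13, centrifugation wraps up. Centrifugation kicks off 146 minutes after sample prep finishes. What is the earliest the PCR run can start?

18:13

Staining ends at 19:13 − 60 min = 18:13.
Sample prep ends at 18:13 − 146 min = 15:47.
Centrifugation starts at 15:47 + 146 min = 18:13.
The PCR run is bounded by centrifugation, so the earliest it can start is 18:13.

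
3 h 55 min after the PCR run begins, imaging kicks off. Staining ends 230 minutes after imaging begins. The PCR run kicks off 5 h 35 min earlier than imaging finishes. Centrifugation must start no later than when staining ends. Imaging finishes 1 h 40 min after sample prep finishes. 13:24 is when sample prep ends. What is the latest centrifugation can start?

Imaging ends at 13:24 + 100 min = 15:04.
The PCR run starts at 15:04 − 335 min = 09:29.
Imaging starts at 09:29 + 235 min = 13:24.
Staining ends at 13:24 + 230 min = 17:14.
Centrifugation is bounded by staining, so the latest it can start is 17:14.

17:14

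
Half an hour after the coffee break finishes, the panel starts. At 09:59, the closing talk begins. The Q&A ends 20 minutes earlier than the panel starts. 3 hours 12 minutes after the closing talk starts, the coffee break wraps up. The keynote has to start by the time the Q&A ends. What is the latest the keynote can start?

The coffee break ends at 09:59 + 192 min = 13:11.
The panel starts at 13:11 + 30 min = 13:41.
The Q&A ends at 13:41 − 20 min = 13:21.
The keynote is bounded by the Q&A, so the latest it can start is 13:21.

13:21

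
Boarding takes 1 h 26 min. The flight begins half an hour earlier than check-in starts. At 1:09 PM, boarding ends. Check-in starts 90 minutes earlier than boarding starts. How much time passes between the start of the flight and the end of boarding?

3 h 26 min

Boarding starts at 1:09 PM − 86 min = 11:43 AM.
Check-in starts at 11:43 AM − 90 min = 10:13 AM.
The flight starts at 10:13 AM − 30 min = 9:43 AM.
From 9:43 AM to 1:09 PM is 3 h 26 min.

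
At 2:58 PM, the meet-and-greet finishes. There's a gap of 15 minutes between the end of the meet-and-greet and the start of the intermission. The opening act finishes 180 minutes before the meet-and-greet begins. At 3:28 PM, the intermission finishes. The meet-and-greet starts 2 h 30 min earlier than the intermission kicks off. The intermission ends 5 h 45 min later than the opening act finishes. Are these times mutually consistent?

Yes

The intermission starts at 2:58 PM + 15 min = 3:13 PM.
The meet-and-greet starts at 3:13 PM − 150 min = 12:43 PM.
The opening act ends at 12:43 PM − 180 min = 9:43 AM.
The intermission ends at 9:43 AM + 345 min = 3:28 PM.
That matches the stated 3:28 PM, so the schedule is consistent.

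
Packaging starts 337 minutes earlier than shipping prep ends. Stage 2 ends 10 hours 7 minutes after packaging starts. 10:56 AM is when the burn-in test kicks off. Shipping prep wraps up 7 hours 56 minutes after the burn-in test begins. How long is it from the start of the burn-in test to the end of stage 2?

12 hours 26 minutes

Shipping prep ends at 10:56 AM + 476 min = 6:52 PM.
Packaging starts at 6:52 PM − 337 min = 1:15 PM.
Stage 2 ends at 1:15 PM + 607 min = 11:22 PM.
From 10:56 AM to 11:22 PM is 12 hours 26 minutes.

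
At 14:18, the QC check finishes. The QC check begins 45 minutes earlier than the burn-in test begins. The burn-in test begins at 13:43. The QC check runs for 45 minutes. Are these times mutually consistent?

No

The QC check starts at 13:43 − 45 min = 12:58.
The QC check ends at 12:58 + 45 min = 13:43.
But the QC check is also said to end at 14:18 — a 35-minute conflict.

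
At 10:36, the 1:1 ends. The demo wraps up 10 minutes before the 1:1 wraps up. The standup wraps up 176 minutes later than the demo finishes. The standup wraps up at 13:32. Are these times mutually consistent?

The demo ends at 10:36 − 10 min = 10:26.
The standup ends at 10:26 + 176 min = 13:22.
But the standup is also said to end at 13:32 — a 10-minute conflict.

No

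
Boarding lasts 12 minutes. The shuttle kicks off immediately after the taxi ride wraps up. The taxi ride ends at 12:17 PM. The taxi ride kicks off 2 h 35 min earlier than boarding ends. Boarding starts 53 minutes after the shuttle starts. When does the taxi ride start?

The shuttle starts at 12:17 PM.
Boarding starts at 12:17 PM + 53 min = 1:10 PM.
Boarding ends at 1:10 PM + 12 min = 1:22 PM.
The taxi ride starts at 1:22 PM − 155 min = 10:47 AM.

10:47 AM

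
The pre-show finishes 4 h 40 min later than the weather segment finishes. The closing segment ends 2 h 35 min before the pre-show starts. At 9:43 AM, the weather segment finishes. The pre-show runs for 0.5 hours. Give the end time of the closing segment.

11:18 AM

The pre-show ends at 9:43 AM + 280 min = 2:23 PM.
The pre-show starts at 2:23 PM − 30 min = 1:53 PM.
The closing segment ends at 1:53 PM − 155 min = 11:18 AM.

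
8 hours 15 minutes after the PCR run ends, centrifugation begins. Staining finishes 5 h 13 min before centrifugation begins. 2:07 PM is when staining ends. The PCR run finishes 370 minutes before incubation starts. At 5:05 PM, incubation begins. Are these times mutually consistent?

No

The PCR run ends at 5:05 PM − 370 min = 10:55 AM.
Centrifugation starts at 10:55 AM + 495 min = 7:10 PM.
Staining ends at 7:10 PM − 313 min = 1:57 PM.
But staining is also said to end at 2:07 PM — a 10-minute conflict.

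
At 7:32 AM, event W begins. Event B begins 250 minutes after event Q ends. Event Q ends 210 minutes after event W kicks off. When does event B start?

Event Q ends at 7:32 AM + 210 min = 11:02 AM.
Event B starts at 11:02 AM + 250 min = 3:12 PM.

3:12 PM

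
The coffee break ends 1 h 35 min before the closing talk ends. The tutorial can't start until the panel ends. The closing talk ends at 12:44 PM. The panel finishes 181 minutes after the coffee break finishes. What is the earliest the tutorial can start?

2:10 PM

The coffee break ends at 12:44 PM − 95 min = 11:09 AM.
The panel ends at 11:09 AM + 181 min = 2:10 PM.
The tutorial is bounded by the panel, so the earliest it can start is 2:10 PM.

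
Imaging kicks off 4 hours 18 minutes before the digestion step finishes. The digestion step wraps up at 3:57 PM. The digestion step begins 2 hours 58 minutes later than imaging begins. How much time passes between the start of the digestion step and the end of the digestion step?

Imaging starts at 3:57 PM − 258 min = 11:39 AM.
The digestion step starts at 11:39 AM + 178 min = 2:37 PM.
From 2:37 PM to 3:57 PM is 1 hour 20 minutes.

1 hour 20 minutes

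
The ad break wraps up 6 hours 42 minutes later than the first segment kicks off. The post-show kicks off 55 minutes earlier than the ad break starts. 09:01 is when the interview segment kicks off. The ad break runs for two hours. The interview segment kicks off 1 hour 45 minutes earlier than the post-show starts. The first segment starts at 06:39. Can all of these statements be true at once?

The ad break ends at 06:39 + 402 min = 13:21.
The ad break starts at 13:21 − 120 min = 11:21.
The post-show starts at 11:21 − 55 min = 10:26.
The interview segment starts at 10:26 − 105 min = 08:41.
But the interview segment is also said to start at 09:01 — a 20-minute conflict.

No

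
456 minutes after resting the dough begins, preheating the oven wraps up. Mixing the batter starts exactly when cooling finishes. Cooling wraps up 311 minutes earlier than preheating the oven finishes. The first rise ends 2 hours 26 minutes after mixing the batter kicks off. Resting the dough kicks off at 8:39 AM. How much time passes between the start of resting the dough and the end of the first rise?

291 minutes

Preheating the oven ends at 8:39 AM + 456 min = 4:15 PM.
Cooling ends at 4:15 PM − 311 min = 11:04 AM.
So mixing the batter starts at 11:04 AM.
The first rise ends at 11:04 AM + 146 min = 1:30 PM.
From 8:39 AM to 1:30 PM is 291 minutes.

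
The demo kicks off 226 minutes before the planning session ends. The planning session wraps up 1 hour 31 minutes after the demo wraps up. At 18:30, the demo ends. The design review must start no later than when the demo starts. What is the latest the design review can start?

16:15

The planning session ends at 18:30 + 91 min = 20:01.
The demo starts at 20:01 − 226 min = 16:15.
The design review is bounded by the demo, so the latest it can start is 16:15.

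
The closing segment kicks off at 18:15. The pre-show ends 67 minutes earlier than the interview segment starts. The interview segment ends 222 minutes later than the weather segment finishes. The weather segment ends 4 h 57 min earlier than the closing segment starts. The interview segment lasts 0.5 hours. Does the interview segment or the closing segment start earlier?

the interview segment

The weather segment ends at 18:15 − 297 min = 13:18.
The interview segment ends at 13:18 + 222 min = 17:00.
The interview segment starts at 17:00 − 30 min = 16:30.
The interview segment starts at 16:30 and the closing segment starts at 18:15, so the interview segment is first.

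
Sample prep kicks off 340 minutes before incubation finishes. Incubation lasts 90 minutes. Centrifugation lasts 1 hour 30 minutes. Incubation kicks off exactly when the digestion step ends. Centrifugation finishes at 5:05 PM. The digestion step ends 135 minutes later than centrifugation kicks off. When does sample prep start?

Centrifugation starts at 5:05 PM − 90 min = 3:35 PM.
The digestion step ends at 3:35 PM + 135 min = 5:50 PM.
So incubation starts at 5:50 PM.
Incubation ends at 5:50 PM + 90 min = 7:20 PM.
Sample prep starts at 7:20 PM − 340 min = 1:40 PM.

1:40 PM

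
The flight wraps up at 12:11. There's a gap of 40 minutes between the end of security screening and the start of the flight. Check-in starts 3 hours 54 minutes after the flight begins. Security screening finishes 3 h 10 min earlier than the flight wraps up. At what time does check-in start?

13:35

Security screening ends at 12:11 − 190 min = 09:01.
The flight starts at 09:01 + 40 min = 09:41.
Check-in starts at 09:41 + 234 min = 13:35.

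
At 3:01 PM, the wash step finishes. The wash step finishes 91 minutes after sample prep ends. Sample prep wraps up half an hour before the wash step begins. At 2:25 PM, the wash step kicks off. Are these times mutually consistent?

No

Sample prep ends at 2:25 PM − 30 min = 1:55 PM.
The wash step ends at 1:55 PM + 91 min = 3:26 PM.
But the wash step is also said to end at 3:01 PM — a 25-minute conflict.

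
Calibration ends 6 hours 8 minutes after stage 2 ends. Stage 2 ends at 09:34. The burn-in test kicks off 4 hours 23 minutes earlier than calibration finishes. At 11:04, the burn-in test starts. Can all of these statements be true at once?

Calibration ends at 09:34 + 368 min = 15:42.
The burn-in test starts at 15:42 − 263 min = 11:19.
But the burn-in test is also said to start at 11:04 — a 15-minute conflict.

No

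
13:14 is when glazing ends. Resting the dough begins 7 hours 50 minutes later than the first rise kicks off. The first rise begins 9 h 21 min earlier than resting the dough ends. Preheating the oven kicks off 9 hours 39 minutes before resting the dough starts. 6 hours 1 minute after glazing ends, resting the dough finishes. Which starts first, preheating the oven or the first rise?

preheating the oven

Resting the dough ends at 13:14 + 361 min = 19:15.
The first rise starts at 19:15 − 561 min = 09:54.
Resting the dough starts at 09:54 + 470 min = 17:44.
Preheating the oven starts at 17:44 − 579 min = 08:05.
Preheating the oven starts at 08:05 and the first rise starts at 09:54, so preheating the oven is first.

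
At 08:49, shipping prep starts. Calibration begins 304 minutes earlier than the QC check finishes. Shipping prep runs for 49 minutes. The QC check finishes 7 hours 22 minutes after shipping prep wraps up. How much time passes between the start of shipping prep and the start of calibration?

3 hours 7 minutes

Shipping prep ends at 08:49 + 49 min = 09:38.
The QC check ends at 09:38 + 442 min = 17:00.
Calibration starts at 17:00 − 304 min = 11:56.
From 08:49 to 11:56 is 3 hours 7 minutes.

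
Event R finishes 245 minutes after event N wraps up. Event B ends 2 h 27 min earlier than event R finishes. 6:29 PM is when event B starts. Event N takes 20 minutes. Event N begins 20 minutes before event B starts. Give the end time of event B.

Event N starts at 6:29 PM − 20 min = 6:09 PM.
Event N ends at 6:09 PM + 20 min = 6:29 PM.
Event R ends at 6:29 PM + 245 min = 10:34 PM.
Event B ends at 10:34 PM − 147 min = 8:07 PM.

8:07 PM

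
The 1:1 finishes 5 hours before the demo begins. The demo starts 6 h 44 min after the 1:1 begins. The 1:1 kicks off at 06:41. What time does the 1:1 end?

08:25

The demo starts at 06:41 + 404 min = 13:25.
The 1:1 ends at 13:25 − 300 min = 08:25.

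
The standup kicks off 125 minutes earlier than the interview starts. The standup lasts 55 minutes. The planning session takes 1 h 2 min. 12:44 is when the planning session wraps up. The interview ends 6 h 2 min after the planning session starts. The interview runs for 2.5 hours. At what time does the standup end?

14:04

The planning session starts at 12:44 − 62 min = 11:42.
The interview ends at 11:42 + 362 min = 17:44.
The interview starts at 17:44 − 150 min = 15:14.
The standup starts at 15:14 − 125 min = 13:09.
The standup ends at 13:09 + 55 min = 14:04.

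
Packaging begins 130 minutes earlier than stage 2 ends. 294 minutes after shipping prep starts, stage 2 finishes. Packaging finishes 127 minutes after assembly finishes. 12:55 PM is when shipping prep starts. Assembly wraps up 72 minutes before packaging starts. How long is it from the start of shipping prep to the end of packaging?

Stage 2 ends at 12:55 PM + 294 min = 5:49 PM.
Packaging starts at 5:49 PM − 130 min = 3:39 PM.
Assembly ends at 3:39 PM − 72 min = 2:27 PM.
Packaging ends at 2:27 PM + 127 min = 4:34 PM.
From 12:55 PM to 4:34 PM is 219 minutes.

219 minutes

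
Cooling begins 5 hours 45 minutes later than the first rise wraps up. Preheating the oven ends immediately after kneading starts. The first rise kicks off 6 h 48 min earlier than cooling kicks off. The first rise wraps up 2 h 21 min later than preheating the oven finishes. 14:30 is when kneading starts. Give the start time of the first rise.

15:48

Preheating the oven ends at 14:30.
The first rise ends at 14:30 + 141 min = 16:51.
Cooling starts at 16:51 + 345 min = 22:36.
The first rise starts at 22:36 − 408 min = 15:48.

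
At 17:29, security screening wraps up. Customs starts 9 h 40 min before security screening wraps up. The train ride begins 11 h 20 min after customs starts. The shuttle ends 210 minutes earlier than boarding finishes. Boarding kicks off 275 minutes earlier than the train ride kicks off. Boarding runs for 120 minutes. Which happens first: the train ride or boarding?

boarding

Customs starts at 17:29 − 580 min = 07:49.
The train ride starts at 07:49 + 680 min = 19:09.
Boarding starts at 19:09 − 275 min = 14:34.
The train ride starts at 19:09 and boarding starts at 14:34, so boarding is first.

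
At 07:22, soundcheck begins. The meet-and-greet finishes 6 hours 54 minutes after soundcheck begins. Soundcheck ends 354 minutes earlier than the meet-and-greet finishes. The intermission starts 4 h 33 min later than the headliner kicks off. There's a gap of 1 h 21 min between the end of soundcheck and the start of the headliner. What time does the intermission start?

The meet-and-greet ends at 07:22 + 414 min = 14:16.
Soundcheck ends at 14:16 − 354 min = 08:22.
The headliner starts at 08:22 + 81 min = 09:43.
The intermission starts at 09:43 + 273 min = 14:16.

14:16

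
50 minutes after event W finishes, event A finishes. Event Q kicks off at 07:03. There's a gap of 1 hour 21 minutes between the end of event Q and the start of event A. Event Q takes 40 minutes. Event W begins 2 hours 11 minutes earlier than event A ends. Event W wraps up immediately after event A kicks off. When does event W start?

07:43

Event Q ends at 07:03 + 40 min = 07:43.
Event A starts at 07:43 + 81 min = 09:04.
So event W ends at 09:04.
Event A ends at 09:04 + 50 min = 09:54.
Event W starts at 09:54 − 131 min = 07:43.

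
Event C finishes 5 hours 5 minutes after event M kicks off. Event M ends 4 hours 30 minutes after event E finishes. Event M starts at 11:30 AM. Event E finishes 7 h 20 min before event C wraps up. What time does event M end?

1:45 PM

Event C ends at 11:30 AM + 305 min = 4:35 PM.
Event E ends at 4:35 PM − 440 min = 9:15 AM.
Event M ends at 9:15 AM + 270 min = 1:45 PM.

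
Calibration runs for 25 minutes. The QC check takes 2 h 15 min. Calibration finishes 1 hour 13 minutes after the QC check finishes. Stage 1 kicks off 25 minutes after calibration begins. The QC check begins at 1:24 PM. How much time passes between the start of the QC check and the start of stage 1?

3 h 28 min

The QC check ends at 1:24 PM + 135 min = 3:39 PM.
Calibration ends at 3:39 PM + 73 min = 4:52 PM.
Calibration starts at 4:52 PM − 25 min = 4:27 PM.
Stage 1 starts at 4:27 PM + 25 min = 4:52 PM.
From 1:24 PM to 4:52 PM is 3 h 28 min.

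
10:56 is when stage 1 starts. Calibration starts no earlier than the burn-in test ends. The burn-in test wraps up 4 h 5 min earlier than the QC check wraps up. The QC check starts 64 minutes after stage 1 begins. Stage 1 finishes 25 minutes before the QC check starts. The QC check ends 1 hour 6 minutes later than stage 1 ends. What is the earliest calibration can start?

08:36

The QC check starts at 10:56 + 64 min = 12:00.
Stage 1 ends at 12:00 − 25 min = 11:35.
The QC check ends at 11:35 + 66 min = 12:41.
The burn-in test ends at 12:41 − 245 min = 08:36.
Calibration is bounded by the burn-in test, so the earliest it can start is 08:36.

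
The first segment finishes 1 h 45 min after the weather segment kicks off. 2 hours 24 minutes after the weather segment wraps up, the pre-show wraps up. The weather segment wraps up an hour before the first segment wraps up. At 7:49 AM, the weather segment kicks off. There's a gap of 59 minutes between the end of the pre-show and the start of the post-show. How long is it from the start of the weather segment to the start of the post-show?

The first segment ends at 7:49 AM + 105 min = 9:34 AM.
The weather segment ends at 9:34 AM − 60 min = 8:34 AM.
The pre-show ends at 8:34 AM + 144 min = 10:58 AM.
The post-show starts at 10:58 AM + 59 min = 11:57 AM.
From 7:49 AM to 11:57 AM is 4 hours 8 minutes.

4 hours 8 minutes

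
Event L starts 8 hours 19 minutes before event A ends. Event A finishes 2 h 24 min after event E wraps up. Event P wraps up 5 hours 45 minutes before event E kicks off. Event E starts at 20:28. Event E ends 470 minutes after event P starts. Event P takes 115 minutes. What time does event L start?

Event P ends at 20:28 − 345 min = 14:43.
Event P starts at 14:43 − 115 min = 12:48.
Event E ends at 12:48 + 470 min = 20:38.
Event A ends at 20:38 + 144 min = 23:02.
Event L starts at 23:02 − 499 min = 14:43.

14:43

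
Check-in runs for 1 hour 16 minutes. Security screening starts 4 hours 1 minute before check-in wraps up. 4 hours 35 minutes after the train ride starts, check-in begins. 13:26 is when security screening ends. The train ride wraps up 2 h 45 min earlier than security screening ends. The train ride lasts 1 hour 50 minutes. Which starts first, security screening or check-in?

security screening

The train ride ends at 13:26 − 165 min = 10:41.
The train ride starts at 10:41 − 110 min = 08:51.
Check-in starts at 08:51 + 275 min = 13:26.
Check-in ends at 13:26 + 76 min = 14:42.
Security screening starts at 14:42 − 241 min = 10:41.
Security screening starts at 10:41 and check-in starts at 13:26, so security screening is first.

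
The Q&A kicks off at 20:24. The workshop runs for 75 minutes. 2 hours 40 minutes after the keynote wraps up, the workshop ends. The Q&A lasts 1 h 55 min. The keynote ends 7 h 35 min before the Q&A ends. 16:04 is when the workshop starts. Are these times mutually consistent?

The Q&A ends at 20:24 + 115 min = 22:19.
The keynote ends at 22:19 − 455 min = 14:44.
The workshop ends at 14:44 + 160 min = 17:24.
The workshop starts at 17:24 − 75 min = 16:09.
But the workshop is also said to start at 16:04 — a 5-minute conflict.

No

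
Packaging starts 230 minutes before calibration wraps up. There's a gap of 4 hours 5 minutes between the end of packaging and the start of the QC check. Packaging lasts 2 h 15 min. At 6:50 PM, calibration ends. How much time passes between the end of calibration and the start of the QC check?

Packaging starts at 6:50 PM − 230 min = 3:00 PM.
Packaging ends at 3:00 PM + 135 min = 5:15 PM.
The QC check starts at 5:15 PM + 245 min = 9:20 PM.
From 6:50 PM to 9:20 PM is 2 h 30 min.

2 h 30 min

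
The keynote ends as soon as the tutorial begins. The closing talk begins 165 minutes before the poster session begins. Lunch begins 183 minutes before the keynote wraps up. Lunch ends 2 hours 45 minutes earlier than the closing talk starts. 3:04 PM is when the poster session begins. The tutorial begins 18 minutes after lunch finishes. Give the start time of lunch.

The closing talk starts at 3:04 PM − 165 min = 12:19 PM.
Lunch ends at 12:19 PM − 165 min = 9:34 AM.
The tutorial starts at 9:34 AM + 18 min = 9:52 AM.
So the keynote ends at 9:52 AM.
Lunch starts at 9:52 AM − 183 min = 6:49 AM.

6:49 AM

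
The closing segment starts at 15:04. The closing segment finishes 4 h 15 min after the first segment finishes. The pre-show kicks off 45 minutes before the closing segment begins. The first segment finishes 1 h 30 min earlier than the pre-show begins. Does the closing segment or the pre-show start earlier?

The pre-show starts at 15:04 − 45 min = 14:19.
The closing segment starts at 15:04 and the pre-show starts at 14:19, so the pre-show is first.

the pre-show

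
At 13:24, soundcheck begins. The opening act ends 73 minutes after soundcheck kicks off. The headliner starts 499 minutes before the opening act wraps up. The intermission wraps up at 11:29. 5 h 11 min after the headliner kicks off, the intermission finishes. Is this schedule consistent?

Yes

The opening act ends at 13:24 + 73 min = 14:37.
The headliner starts at 14:37 − 499 min = 06:18.
The intermission ends at 06:18 + 311 min = 11:29.
That matches the stated 11:29, so the schedule is consistent.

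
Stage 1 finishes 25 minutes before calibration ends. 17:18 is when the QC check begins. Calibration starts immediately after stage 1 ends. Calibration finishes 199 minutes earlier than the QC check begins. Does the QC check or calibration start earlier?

Calibration ends at 17:18 − 199 min = 13:59.
Stage 1 ends at 13:59 − 25 min = 13:34.
So calibration starts at 13:34.
The QC check starts at 17:18 and calibration starts at 13:34, so calibration is first.

calibration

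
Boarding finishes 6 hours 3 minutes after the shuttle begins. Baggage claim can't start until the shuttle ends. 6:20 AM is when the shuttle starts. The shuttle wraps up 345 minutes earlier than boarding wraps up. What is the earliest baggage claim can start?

6:38 AM

Boarding ends at 6:20 AM + 363 min = 12:23 PM.
The shuttle ends at 12:23 PM − 345 min = 6:38 AM.
Baggage claim is bounded by the shuttle, so the earliest it can start is 6:38 AM.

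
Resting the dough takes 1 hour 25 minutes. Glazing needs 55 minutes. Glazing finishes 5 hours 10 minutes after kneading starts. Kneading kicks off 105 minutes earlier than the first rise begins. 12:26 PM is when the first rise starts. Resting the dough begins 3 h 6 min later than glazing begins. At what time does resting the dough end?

7:27 PM

Kneading starts at 12:26 PM − 105 min = 10:41 AM.
Glazing ends at 10:41 AM + 310 min = 3:51 PM.
Glazing starts at 3:51 PM − 55 min = 2:56 PM.
Resting the dough starts at 2:56 PM + 186 min = 6:02 PM.
Resting the dough ends at 6:02 PM + 85 min = 7:27 PM.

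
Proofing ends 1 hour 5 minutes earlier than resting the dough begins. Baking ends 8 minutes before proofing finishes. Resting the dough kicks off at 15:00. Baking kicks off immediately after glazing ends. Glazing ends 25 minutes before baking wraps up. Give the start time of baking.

13:22

Proofing ends at 15:00 − 65 min = 13:55.
Baking ends at 13:55 − 8 min = 13:47.
Glazing ends at 13:47 − 25 min = 13:22.
So baking starts at 13:22.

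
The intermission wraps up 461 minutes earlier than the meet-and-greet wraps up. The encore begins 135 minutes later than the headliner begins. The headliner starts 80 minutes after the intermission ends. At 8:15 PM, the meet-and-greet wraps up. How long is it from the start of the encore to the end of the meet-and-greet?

The intermission ends at 8:15 PM − 461 min = 12:34 PM.
The headliner starts at 12:34 PM + 80 min = 1:54 PM.
The encore starts at 1:54 PM + 135 min = 4:09 PM.
From 4:09 PM to 8:15 PM is 246 minutes.

246 minutes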